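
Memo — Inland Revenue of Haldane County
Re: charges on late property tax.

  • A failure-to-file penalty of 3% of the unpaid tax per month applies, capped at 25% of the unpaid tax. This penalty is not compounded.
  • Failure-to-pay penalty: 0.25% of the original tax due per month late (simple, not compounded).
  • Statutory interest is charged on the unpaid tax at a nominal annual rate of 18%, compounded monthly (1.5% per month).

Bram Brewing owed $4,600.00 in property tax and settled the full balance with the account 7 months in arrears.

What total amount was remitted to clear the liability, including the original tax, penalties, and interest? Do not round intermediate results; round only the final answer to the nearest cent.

$6,151.79

Failure-to-file: 7 × 3% × $4,600.00 = $966.00 (under the 25% cap)
Failure-to-pay penalty = 0.25% × $4,600.00 × 7 mo = $80.50
Interest: $4,600.00 × ((1 + 0.015)^7 − 1) = $4,600.00 × 0.1098449… = $505.2866…
Total = $4,600.00 + $1,046.5000 + $505.2866… = $6,151.79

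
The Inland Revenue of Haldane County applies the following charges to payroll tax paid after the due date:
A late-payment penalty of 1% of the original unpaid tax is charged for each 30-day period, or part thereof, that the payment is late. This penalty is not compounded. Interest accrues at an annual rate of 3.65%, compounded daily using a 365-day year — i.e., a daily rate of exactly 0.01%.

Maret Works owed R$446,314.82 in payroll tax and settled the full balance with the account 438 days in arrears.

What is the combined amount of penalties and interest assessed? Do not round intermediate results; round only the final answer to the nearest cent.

R$86,929.22

Penalty periods: ⌈438/30⌉ = 15; penalty = 15 × 1% × R$446,314.82 = R$66,947.22…
Interest: R$446,314.82 × ((1 + 0.0001)^438 − 1) = R$446,314.82 × 0.04477109… = R$19,982.0016…
Penalties + interest = R$66,947.2230 + R$19,982.0016… = R$86,929.22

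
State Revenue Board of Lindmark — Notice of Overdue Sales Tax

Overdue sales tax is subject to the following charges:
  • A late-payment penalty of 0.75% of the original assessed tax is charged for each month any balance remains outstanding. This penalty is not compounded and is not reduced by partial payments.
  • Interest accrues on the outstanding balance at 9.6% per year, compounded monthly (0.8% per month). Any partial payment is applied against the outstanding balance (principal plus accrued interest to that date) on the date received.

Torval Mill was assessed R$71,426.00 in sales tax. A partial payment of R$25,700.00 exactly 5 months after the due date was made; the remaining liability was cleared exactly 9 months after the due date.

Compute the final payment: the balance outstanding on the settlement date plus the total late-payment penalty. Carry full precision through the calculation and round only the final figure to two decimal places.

R$55,025.28

Balance at month 5: R$71,426.0000 × (1 + 0.008)^5 = R$74,329.1198…
After R$25,700.00 payment: R$74,329.1198… − R$25,700.00 = R$48,629.1198…
Balance at month 9: R$48,629.1198… × (1 + 0.008)^4 = R$50,204.0250…
Penalty: 9 × 0.75% × R$71,426.00 = R$4,821.26…
Final settlement = outstanding balance + penalty = R$50,204.0250… + R$4,821.26… = R$55,025.28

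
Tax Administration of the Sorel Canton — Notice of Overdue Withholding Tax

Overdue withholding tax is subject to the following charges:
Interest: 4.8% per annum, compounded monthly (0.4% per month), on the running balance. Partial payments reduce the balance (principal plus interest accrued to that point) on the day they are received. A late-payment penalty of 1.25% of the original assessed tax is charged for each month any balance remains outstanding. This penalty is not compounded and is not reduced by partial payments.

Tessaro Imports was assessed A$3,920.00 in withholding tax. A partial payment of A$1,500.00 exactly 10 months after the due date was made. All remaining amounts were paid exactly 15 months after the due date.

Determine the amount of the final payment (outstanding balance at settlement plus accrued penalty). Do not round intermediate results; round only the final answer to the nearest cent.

A$3,366.66

Balance at month 10: A$3,920.0000 × (1 + 0.004)^10 = A$4,079.6527…
After A$1,500.00 payment: A$4,079.6527… − A$1,500.00 = A$2,579.6527…
Balance at month 15: A$2,579.6527… × (1 + 0.004)^5 = A$2,631.6602…
Penalty: 15 × 1.25% × A$3,920.00 = A$735.00
Final settlement = outstanding balance + penalty = A$2,631.6602… + A$735.00 = A$3,366.66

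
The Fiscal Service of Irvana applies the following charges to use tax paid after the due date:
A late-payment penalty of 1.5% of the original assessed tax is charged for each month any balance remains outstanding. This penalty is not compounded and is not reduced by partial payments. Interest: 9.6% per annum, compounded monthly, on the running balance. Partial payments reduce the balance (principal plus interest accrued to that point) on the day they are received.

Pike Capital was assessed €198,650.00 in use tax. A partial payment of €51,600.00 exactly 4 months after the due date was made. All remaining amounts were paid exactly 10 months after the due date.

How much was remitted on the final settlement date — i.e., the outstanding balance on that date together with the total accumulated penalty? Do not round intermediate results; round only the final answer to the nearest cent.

€190,797.12

Monthly rate = 9.6% ÷ 12 = 0.8%
Balance at month 4: €198,650.0000 × (1 + 0.008)^4 = €205,083.4892…
After €51,600.00 payment: €205,083.4892… − €51,600.00 = €153,483.4892…
Balance at month 10: €153,483.4892… × (1 + 0.008)^6 = €160,999.6220…
Penalty: 10 × 1.5% × €198,650.00 = €29,797.50
Final settlement = outstanding balance + penalty = €160,999.6220… + €29,797.50 = €190,797.12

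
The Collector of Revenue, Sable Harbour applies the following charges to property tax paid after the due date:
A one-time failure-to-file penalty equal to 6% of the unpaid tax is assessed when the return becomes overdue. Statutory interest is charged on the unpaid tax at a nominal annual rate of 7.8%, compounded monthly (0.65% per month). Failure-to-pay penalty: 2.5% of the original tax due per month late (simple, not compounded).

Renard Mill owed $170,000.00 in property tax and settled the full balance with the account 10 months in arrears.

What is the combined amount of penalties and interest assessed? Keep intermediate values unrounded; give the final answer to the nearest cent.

$64,078.88

Failure-to-file penalty: 6% × $170,000.00 = $10,200.00
Failure-to-pay penalty: 10 × 2.5% × $170,000.00 = $42,500.00
Interest: $170,000.00 × ((1 + 0.0065)^10 − 1) = $170,000.00 × 0.0669346… = $11,378.8791…
Penalties + interest = $52,700.0000 + $11,378.8791… = $64,078.88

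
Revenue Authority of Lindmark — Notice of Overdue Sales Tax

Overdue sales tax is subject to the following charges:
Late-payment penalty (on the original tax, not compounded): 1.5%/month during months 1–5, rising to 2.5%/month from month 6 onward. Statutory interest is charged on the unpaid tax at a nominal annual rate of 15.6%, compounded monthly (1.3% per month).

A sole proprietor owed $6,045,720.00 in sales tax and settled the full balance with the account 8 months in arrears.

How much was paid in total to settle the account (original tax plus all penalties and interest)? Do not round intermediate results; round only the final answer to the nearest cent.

$7,610,697.26

Penalty, months 1–5: 5 × 1.5% × $6,045,720.00 = $453,429.00
Penalty, months 6–8: 3 × 2.5% × $6,045,720.00 = $453,429.00
Interest: $6,045,720.00 × ((1 + 0.013)^8 − 1) = $6,045,720.00 × 0.1088571… = $658,119.2576…
Total = $6,045,720.00 + $906,858.0000 + $658,119.2576… = $7,610,697.26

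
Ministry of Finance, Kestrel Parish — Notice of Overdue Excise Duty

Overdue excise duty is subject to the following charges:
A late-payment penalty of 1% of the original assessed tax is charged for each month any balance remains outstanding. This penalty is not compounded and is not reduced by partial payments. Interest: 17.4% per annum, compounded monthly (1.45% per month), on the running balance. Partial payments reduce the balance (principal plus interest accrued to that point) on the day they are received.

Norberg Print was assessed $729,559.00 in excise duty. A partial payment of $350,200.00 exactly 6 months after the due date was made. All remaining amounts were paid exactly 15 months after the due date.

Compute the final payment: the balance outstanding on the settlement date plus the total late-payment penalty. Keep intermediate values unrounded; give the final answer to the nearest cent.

$616,191.89

Balance at month 6: $729,559.0000 × (1 + 0.0145)^6 = $795,376.4493…
After $350,200.00 payment: $795,376.4493… − $350,200.00 = $445,176.4493…
Balance at month 15: $445,176.4493… × (1 + 0.0145)^9 = $506,758.0351…
Penalty: 15 × 1% × $729,559.00 = $109,433.85
Final settlement = outstanding balance + penalty = $506,758.0351… + $109,433.85 = $616,191.89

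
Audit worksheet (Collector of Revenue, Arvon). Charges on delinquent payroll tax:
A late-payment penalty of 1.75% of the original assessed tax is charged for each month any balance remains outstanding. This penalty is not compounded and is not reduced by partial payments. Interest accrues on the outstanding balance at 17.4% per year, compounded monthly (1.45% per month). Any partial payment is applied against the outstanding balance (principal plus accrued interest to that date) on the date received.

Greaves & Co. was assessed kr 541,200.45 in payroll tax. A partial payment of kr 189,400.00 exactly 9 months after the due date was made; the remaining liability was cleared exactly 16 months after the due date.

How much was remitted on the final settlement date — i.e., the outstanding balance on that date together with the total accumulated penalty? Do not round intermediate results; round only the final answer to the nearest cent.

kr 623,437.77

Balance at month 9: kr 541,200.4500 × (1 + 0.0145)^9 = kr 616,065.1065…
After kr 189,400.00 payment: kr 616,065.1065… − kr 189,400.00 = kr 426,665.1065…
Balance at month 16: kr 426,665.1065… × (1 + 0.0145)^7 = kr 471,901.6398…
Penalty: 16 × 1.75% × kr 541,200.45 = kr 151,536.13…
Final settlement = outstanding balance + penalty = kr 471,901.6398… + kr 151,536.13… = kr 623,437.77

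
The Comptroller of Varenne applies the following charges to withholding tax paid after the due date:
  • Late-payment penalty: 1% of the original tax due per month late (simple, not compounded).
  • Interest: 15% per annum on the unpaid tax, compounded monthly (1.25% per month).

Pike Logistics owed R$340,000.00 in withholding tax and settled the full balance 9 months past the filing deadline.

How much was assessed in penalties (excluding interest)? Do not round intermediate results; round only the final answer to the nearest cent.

Late-payment penalty = 1% × R$340,000.00 × 9 mo = R$30,600.00

R$30,600.00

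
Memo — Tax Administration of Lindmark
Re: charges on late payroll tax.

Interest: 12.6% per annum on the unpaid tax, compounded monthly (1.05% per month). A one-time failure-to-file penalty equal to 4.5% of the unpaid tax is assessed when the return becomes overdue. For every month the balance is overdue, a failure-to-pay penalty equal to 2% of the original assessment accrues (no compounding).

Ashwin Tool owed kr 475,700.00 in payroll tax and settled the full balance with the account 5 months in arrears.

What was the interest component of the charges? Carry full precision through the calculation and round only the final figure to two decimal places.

kr 25,504.25

Interest: kr 475,700.00 × ((1 + 0.0105)^5 − 1) = kr 475,700.00 × 0.0536141… = kr 25,504.2450…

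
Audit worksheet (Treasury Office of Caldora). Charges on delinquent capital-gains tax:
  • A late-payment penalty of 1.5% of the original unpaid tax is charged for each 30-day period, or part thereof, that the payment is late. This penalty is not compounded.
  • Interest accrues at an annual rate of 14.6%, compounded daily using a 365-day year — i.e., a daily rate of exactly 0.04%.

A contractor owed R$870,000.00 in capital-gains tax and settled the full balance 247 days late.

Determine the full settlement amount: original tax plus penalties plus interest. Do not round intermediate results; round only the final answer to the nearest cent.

Penalty periods: ⌈247/30⌉ = 9; penalty = 9 × 1.5% × R$870,000.00 = R$117,450.00
Interest: R$870,000.00 × ((1 + 0.0004)^247 − 1) = R$870,000.00 × 0.10382370… = R$90,326.6211…
Total = R$870,000.00 + R$117,450.0000 + R$90,326.6211… = R$1,077,776.62

R$1,077,776.62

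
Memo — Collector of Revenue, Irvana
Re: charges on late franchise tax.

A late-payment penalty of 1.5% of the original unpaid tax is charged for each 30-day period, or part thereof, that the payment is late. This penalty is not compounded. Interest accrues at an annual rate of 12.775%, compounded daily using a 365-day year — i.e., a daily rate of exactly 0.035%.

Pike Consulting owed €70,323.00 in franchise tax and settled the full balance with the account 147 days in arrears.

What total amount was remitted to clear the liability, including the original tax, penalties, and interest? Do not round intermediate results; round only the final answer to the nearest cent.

€79,309.37

Penalty periods: ⌈147/30⌉ = 5; penalty = 5 × 1.5% × €70,323.00 = €5,274.23…
Interest: €70,323.00 × ((1 + 0.00035)^147 − 1) = €70,323.00 × 0.05278707… = €3,712.1450…
Total = €70,323.00 + €5,274.2250 + €3,712.1450… = €79,309.37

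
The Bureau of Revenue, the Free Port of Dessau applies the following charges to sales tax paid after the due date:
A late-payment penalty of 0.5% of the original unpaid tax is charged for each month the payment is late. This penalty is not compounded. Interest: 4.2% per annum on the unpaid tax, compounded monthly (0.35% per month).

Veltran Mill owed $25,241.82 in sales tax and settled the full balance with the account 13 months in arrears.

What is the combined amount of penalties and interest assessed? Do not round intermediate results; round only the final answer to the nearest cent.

Late-payment penalty = 0.5% × $25,241.82 × 13 mo = $1,640.72…
Interest: $25,241.82 × ((1 + 0.0035)^13 − 1) = $25,241.82 × 0.0464679… = $1,172.9336…
Penalties + interest = $1,640.7183 + $1,172.9336… = $2,813.65

$2,813.65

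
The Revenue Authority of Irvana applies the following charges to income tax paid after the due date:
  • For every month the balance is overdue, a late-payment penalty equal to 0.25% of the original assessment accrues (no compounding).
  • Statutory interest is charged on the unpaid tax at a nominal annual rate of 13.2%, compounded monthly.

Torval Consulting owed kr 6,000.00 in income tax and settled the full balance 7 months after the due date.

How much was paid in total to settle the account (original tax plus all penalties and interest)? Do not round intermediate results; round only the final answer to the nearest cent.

kr 6,582.53

Late-payment penalty = 0.25% × kr 6,000.00 × 7 mo = kr 105.00
Interest (13.2%/yr ÷ 12 = 1.1%/month): kr 6,000.00 × ((1 + 0.011)^7 − 1) = kr 477.5286…
Total = kr 6,000.00 + kr 105.0000 + kr 477.5286… = kr 6,582.53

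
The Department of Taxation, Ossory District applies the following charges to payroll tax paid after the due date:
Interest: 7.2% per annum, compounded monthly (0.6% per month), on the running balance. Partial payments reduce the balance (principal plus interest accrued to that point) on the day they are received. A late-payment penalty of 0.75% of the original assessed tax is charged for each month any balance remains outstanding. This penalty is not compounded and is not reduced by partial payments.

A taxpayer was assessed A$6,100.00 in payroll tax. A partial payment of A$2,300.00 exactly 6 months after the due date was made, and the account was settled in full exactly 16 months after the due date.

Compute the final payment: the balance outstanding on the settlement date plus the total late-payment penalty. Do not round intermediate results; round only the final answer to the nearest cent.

A$5,002.92

Balance at month 6: A$6,100.0000 × (1 + 0.006)^6 = A$6,322.9205…
After A$2,300.00 payment: A$6,322.9205… − A$2,300.00 = A$4,022.9205…
Balance at month 16: A$4,022.9205… × (1 + 0.006)^10 = A$4,270.9182…
Penalty: 16 × 0.75% × A$6,100.00 = A$732.00
Final settlement = outstanding balance + penalty = A$4,270.9182… + A$732.00 = A$5,002.92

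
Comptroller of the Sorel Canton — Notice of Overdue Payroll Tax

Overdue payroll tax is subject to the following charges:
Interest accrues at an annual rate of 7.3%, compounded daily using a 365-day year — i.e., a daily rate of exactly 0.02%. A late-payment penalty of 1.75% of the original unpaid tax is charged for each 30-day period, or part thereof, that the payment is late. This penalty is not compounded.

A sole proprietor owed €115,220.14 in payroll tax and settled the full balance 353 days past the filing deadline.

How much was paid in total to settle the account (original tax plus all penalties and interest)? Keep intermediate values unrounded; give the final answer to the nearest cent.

€147,844.07

Penalty periods: ⌈353/30⌉ = 12; penalty = 12 × 1.75% × €115,220.14 = €24,196.23…
Interest: €115,220.14 × ((1 + 0.0002)^353 − 1) = €115,220.14 × 0.07314430… = €8,427.6969…
Total = €115,220.14 + €24,196.2294 + €8,427.6969… = €147,844.07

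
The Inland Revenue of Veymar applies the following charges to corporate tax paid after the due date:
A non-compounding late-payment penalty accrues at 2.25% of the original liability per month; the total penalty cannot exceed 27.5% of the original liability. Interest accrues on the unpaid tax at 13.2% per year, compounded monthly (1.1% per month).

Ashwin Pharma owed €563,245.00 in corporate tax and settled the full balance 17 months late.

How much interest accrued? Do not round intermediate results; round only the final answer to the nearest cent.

Interest: €563,245.00 × ((1 + 0.011)^17 − 1) = €563,245.00 × 0.2043969… = €115,125.5570…

€115,125.56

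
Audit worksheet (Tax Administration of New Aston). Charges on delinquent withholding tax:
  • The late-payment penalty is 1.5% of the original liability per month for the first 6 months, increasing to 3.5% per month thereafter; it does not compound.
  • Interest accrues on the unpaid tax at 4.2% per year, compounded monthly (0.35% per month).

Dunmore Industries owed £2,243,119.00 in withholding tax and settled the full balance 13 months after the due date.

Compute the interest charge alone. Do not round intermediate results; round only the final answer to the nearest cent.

£104,232.96

Interest: £2,243,119.00 × ((1 + 0.0035)^13 − 1) = £2,243,119.00 × 0.0464679… = £104,232.9626…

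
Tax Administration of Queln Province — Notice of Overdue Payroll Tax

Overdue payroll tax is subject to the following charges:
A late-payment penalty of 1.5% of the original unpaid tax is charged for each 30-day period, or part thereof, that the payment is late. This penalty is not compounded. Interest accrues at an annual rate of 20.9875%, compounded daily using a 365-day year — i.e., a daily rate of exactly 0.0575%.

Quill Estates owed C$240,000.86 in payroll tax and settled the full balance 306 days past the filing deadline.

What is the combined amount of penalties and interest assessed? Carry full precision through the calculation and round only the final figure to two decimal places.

C$85,756.66

Penalty periods: ⌈306/30⌉ = 11; penalty = 11 × 1.5% × C$240,000.86 = C$39,600.14…
Interest: C$240,000.86 × ((1 + 0.000575)^306 − 1) = C$240,000.86 × 0.19231815… = C$46,156.5204…
Penalties + interest = C$39,600.1419 + C$46,156.5204… = C$85,756.66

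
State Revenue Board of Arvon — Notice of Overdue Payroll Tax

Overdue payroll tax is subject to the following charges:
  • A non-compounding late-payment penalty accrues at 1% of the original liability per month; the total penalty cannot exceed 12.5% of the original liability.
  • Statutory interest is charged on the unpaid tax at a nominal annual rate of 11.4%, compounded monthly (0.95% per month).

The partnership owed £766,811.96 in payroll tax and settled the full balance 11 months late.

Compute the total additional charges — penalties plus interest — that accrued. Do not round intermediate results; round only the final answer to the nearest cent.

£168,398.00

Penalty: 11 × 1% × £766,811.96 = £84,349.32… (below the 12.5% cap of £95,851.50…)
Interest: £766,811.96 × ((1 + 0.0095)^11 − 1) = £766,811.96 × 0.1096079… = £84,048.6799…
Penalties + interest = £84,349.3156 + £84,048.6799… = £168,398.00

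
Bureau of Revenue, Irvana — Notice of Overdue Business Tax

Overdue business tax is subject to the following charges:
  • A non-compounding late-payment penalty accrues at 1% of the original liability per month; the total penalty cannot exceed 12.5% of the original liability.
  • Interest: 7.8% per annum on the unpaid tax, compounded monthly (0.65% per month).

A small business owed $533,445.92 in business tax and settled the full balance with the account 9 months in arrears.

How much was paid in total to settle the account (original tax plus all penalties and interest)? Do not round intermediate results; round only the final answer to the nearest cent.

Penalty: 9 × 1% × $533,445.92 = $48,010.13… (below the 12.5% cap of $66,680.74)
Interest: $533,445.92 × ((1 + 0.0065)^9 − 1) = $533,445.92 × 0.0600443… = $32,030.3841…
Total = $533,445.92 + $48,010.1328 + $32,030.3841… = $613,486.44

$613,486.44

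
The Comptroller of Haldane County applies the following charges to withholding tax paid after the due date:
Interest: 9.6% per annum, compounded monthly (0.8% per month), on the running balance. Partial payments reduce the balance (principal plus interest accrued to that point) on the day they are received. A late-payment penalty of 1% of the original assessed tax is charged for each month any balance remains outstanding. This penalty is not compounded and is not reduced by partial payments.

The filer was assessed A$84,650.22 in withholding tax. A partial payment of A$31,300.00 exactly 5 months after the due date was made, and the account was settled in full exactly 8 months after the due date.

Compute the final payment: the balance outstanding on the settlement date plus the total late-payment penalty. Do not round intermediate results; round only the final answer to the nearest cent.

A$64,936.77

Balance at month 5: A$84,650.2200 × (1 + 0.008)^5 = A$88,090.8401…
After A$31,300.00 payment: A$88,090.8401… − A$31,300.00 = A$56,790.8401…
Balance at month 8: A$56,790.8401… × (1 + 0.008)^3 = A$58,164.7532…
Penalty: 8 × 1% × A$84,650.22 = A$6,772.02…
Final settlement = outstanding balance + penalty = A$58,164.7532… + A$6,772.02… = A$64,936.77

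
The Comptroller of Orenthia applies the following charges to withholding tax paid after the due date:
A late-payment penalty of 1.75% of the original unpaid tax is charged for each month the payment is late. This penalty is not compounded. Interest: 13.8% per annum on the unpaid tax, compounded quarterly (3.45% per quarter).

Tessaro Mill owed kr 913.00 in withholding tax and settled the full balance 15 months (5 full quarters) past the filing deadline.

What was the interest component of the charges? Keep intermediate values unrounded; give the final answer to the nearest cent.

kr 168.74

Interest: kr 913.00 × ((1 + 0.0345)^5 − 1) = kr 913.00 × 0.1848203… = kr 168.7409…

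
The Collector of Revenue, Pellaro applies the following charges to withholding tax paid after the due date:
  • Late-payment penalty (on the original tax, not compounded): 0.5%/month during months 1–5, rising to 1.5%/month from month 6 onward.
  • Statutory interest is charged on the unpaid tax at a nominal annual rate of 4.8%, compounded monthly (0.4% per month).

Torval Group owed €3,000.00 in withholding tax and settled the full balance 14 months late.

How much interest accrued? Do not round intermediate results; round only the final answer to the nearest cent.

Interest: €3,000.00 × ((1 + 0.004)^14 − 1) = €3,000.00 × 0.0574796… = €172.4387…

€172.44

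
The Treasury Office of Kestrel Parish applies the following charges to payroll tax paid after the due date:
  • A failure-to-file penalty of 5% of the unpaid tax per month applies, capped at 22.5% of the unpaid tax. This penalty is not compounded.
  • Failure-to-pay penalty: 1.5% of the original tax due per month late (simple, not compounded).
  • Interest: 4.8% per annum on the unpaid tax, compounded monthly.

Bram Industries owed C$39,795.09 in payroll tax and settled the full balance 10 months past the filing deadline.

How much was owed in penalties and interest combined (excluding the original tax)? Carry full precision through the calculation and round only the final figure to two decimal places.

Failure-to-file: 10 × 5% × C$39,795.09 = C$19,897.55…, capped at 22.5% × C$39,795.09 = C$8,953.90…
Failure-to-pay penalty: 10 × 1.5% × C$39,795.09 = C$5,969.26…
Interest (4.8%/yr ÷ 12 = 0.4%/month): C$39,795.09 × ((1 + 0.004)^10 − 1) = C$1,620.7638…
Penalties + interest = C$14,923.1588… + C$1,620.7638… = C$16,543.92

C$16,543.92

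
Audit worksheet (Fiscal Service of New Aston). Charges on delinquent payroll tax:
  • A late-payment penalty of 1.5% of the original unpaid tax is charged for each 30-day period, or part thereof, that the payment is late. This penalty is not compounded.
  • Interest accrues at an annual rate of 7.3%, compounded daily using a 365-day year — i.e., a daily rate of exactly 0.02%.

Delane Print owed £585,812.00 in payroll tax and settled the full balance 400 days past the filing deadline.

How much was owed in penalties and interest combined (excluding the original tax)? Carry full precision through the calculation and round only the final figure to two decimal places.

Penalty periods: ⌈400/30⌉ = 14; penalty = 14 × 1.5% × £585,812.00 = £123,020.52
Interest: £585,812.00 × ((1 + 0.0002)^400 − 1) = £585,812.00 × 0.08327840… = £48,785.4876…
Penalties + interest = £123,020.5200 + £48,785.4876… = £171,806.01

£171,806.01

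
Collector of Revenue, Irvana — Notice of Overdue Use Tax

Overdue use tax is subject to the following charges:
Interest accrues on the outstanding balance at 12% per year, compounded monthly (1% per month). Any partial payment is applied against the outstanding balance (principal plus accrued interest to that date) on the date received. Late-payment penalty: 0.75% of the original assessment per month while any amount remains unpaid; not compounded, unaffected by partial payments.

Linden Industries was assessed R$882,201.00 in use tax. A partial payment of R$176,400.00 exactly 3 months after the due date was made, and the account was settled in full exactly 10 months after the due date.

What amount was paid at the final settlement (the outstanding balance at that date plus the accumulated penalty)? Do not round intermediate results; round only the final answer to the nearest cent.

Balance at month 3: R$882,201.0000 × (1 + 0.01)^3 = R$908,932.5725…
After R$176,400.00 payment: R$908,932.5725… − R$176,400.00 = R$732,532.5725…
Balance at month 10: R$732,532.5725… × (1 + 0.01)^7 = R$785,374.0675…
Penalty: 10 × 0.75% × R$882,201.00 = R$66,165.08…
Final settlement = outstanding balance + penalty = R$785,374.0675… + R$66,165.08… = R$851,539.14

R$851,539.14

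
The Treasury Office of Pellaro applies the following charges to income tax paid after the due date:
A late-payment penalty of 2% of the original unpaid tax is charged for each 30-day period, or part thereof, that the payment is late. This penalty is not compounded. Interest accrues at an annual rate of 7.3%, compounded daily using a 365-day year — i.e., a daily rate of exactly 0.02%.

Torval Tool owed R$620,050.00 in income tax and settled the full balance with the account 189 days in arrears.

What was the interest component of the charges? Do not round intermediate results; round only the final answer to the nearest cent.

Interest: R$620,050.00 × ((1 + 0.0002)^189 − 1) = R$620,050.00 × 0.03851958… = R$23,884.0670…

R$23,884.07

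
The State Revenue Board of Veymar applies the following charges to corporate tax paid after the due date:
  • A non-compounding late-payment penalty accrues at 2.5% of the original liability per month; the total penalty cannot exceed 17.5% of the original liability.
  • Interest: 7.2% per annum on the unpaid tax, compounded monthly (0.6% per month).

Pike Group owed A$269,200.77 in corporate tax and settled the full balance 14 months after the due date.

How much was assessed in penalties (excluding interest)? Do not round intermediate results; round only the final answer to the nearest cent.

Penalty (uncapped): 14 × 2.5% × A$269,200.77 = A$94,220.27…; cap = 17.5% × A$269,200.77 = A$47,110.13… → penalty = A$47,110.13…

A$47,110.13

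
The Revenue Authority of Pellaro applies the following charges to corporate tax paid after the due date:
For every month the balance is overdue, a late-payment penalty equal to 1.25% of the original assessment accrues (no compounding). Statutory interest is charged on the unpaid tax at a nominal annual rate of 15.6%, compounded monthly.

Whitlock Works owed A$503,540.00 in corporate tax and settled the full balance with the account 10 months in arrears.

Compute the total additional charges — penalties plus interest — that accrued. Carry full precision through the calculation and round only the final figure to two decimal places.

Late-payment penalty: 10 × 1.25% × A$503,540.00 = A$62,942.50
Interest (15.6%/yr ÷ 12 = 1.3%/month): A$503,540.00 × ((1 + 0.013)^10 − 1) = A$69,425.4428…
Penalties + interest = A$62,942.5000 + A$69,425.4428… = A$132,367.94

A$132,367.94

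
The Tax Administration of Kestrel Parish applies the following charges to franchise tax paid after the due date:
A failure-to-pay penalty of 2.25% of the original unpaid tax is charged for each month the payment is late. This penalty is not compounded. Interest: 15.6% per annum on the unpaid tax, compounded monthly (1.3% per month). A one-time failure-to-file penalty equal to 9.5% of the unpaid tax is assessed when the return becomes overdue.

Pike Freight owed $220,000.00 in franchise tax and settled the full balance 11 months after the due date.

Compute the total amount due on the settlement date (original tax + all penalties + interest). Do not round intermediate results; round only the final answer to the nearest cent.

$328,936.76

Failure-to-file penalty: 9.5% × $220,000.00 = $20,900.00
Failure-to-pay penalty: 11 × 2.25% × $220,000.00 = $54,450.00
Interest: $220,000.00 × ((1 + 0.013)^11 − 1) = $220,000.00 × 0.1526671… = $33,586.7629…
Total = $220,000.00 + $75,350.0000 + $33,586.7629… = $328,936.76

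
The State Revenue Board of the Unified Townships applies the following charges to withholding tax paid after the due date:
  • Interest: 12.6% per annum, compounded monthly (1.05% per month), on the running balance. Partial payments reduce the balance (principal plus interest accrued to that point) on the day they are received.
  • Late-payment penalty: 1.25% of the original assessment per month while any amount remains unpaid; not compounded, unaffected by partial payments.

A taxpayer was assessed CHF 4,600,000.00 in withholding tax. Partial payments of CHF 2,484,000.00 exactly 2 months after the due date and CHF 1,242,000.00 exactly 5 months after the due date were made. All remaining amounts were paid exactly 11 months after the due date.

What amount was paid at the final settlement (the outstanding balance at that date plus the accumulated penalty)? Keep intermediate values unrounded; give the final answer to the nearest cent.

Balance at month 2: CHF 4,600,000.0000 × (1 + 0.0105)^2 = CHF 4,697,107.1500
After CHF 2,484,000.00 payment: CHF 4,697,107.1500 − CHF 2,484,000.00 = CHF 2,213,107.1500
Balance at month 5: CHF 2,213,107.1500 × (1 + 0.0105)^3 = CHF 2,283,554.5724…
After CHF 1,242,000.00 payment: CHF 2,283,554.5724… − CHF 1,242,000.00 = CHF 1,041,554.5724…
Balance at month 11: CHF 1,041,554.5724… × (1 + 0.0105)^6 = CHF 1,108,919.2866…
Penalty: 11 × 1.25% × CHF 4,600,000.00 = CHF 632,500.00
Final settlement = outstanding balance + penalty = CHF 1,108,919.2866… + CHF 632,500.00 = CHF 1,741,419.29

CHF 1,741,419.29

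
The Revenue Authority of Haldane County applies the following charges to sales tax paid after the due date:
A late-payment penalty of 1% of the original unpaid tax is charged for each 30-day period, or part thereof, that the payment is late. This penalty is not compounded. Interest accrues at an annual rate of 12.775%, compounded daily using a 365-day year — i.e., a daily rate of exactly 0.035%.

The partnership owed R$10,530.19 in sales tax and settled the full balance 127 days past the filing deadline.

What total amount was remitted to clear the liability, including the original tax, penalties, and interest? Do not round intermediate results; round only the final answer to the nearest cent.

R$11,535.24

Penalty periods: ⌈127/30⌉ = 5; penalty = 5 × 1% × R$10,530.19 = R$526.51…
Interest: R$10,530.19 × ((1 + 0.00035)^127 − 1) = R$10,530.19 × 0.04544457… = R$478.5400…
Total = R$10,530.19 + R$526.5095 + R$478.5400… = R$11,535.24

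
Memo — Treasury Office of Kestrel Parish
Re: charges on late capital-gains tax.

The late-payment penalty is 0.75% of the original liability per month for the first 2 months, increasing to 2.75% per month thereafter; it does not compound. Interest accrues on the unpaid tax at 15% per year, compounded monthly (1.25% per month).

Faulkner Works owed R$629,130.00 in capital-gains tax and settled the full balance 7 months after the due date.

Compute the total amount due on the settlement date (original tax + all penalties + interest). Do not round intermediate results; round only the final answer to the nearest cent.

R$782,229.08

Penalty, months 1–2: 2 × 0.75% × R$629,130.00 = R$9,436.95
Penalty, months 3–7: 5 × 2.75% × R$629,130.00 = R$86,505.38…
Interest: R$629,130.00 × ((1 + 0.0125)^7 − 1) = R$629,130.00 × 0.0908505… = R$57,156.7564…
Total = R$629,130.00 + R$95,942.3250 + R$57,156.7564… = R$782,229.08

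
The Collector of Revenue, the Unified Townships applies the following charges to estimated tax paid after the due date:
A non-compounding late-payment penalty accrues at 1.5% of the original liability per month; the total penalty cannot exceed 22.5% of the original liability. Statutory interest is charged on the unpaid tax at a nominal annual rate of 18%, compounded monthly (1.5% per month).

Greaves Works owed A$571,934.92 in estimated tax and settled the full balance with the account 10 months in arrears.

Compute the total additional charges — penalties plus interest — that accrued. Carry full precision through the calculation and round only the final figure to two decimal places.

A$177,609.14

Penalty: 10 × 1.5% × A$571,934.92 = A$85,790.24… (below the 22.5% cap of A$128,685.36…)
Interest: A$571,934.92 × ((1 + 0.015)^10 − 1) = A$571,934.92 × 0.1605408… = A$91,818.9039…
Penalties + interest = A$85,790.2380 + A$91,818.9039… = A$177,609.14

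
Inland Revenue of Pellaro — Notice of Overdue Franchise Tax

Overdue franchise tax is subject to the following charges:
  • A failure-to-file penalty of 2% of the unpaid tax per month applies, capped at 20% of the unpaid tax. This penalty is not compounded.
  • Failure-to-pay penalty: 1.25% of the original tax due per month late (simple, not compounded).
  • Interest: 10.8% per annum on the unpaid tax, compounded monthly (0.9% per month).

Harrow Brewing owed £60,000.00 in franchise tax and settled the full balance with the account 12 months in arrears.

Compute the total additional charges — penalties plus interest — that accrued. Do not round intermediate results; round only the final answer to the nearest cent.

Failure-to-file: 12 × 2% × £60,000.00 = £14,400.00, capped at 20% × £60,000.00 = £12,000.00
Failure-to-pay penalty: 12 × 1.25% × £60,000.00 = £9,000.00
Interest: £60,000.00 × ((1 + 0.009)^12 − 1) = £60,000.00 × 0.1135097… = £6,810.5805…
Penalties + interest = £21,000.0000 + £6,810.5805… = £27,810.58

£27,810.58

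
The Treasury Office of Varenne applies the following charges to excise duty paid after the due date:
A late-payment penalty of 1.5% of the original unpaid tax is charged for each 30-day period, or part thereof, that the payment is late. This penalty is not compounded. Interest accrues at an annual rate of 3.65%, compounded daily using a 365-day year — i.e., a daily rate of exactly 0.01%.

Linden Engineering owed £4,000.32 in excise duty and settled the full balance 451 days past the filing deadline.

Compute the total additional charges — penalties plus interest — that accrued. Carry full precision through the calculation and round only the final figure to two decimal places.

£1,144.61

Penalty periods: ⌈451/30⌉ = 16; penalty = 16 × 1.5% × £4,000.32 = £960.08…
Interest: £4,000.32 × ((1 + 0.0001)^451 − 1) = £4,000.32 × 0.04613011… = £184.5352…
Penalties + interest = £960.0768 + £184.5352… = £1,144.61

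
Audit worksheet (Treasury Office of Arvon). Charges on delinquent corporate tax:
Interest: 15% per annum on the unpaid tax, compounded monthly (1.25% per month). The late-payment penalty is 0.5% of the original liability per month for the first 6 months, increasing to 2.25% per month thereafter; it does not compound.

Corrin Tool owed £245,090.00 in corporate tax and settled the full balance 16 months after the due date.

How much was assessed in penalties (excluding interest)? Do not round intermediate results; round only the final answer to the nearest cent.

Penalty, months 1–6: 6 × 0.5% × £245,090.00 = £7,352.70
Penalty, months 7–16: 10 × 2.25% × £245,090.00 = £55,145.25
Total penalty = £7,352.70 + £55,145.25 = £62,497.95

£62,497.95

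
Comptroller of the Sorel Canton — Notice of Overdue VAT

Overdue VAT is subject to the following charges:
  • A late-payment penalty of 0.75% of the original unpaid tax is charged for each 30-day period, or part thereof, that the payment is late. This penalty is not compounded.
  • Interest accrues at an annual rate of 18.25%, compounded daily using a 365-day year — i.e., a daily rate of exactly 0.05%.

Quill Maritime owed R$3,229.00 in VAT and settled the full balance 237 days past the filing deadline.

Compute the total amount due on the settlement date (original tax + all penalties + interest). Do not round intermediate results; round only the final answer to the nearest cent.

Penalty periods: ⌈237/30⌉ = 8; penalty = 8 × 0.75% × R$3,229.00 = R$193.74
Interest: R$3,229.00 × ((1 + 0.0005)^237 − 1) = R$3,229.00 × 0.12577353… = R$406.1227…
Total = R$3,229.00 + R$193.7400 + R$406.1227… = R$3,828.86

R$3,828.86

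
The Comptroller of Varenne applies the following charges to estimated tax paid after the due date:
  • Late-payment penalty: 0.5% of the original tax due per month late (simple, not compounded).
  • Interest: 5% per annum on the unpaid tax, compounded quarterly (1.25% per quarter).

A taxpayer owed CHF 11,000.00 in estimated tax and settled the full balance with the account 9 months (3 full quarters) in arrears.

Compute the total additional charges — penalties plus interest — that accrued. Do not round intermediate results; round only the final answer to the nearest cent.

CHF 912.68

Late-payment penalty = 0.5% × CHF 11,000.00 × 9 mo = CHF 495.00
Interest: CHF 11,000.00 × ((1 + 0.0125)^3 − 1) = CHF 11,000.00 × 0.0379707… = CHF 417.6777…
Penalties + interest = CHF 495.0000 + CHF 417.6777… = CHF 912.68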